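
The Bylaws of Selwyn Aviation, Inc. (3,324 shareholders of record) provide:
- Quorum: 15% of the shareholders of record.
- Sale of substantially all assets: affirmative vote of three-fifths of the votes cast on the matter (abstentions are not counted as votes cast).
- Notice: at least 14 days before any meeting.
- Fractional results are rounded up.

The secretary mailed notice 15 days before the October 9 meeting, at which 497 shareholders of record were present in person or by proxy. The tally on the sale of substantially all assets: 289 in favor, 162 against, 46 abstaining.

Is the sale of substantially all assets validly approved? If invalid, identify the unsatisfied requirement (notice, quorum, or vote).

Invalid — quorum requirement not satisfied.

Notice: 15 days given; 14 required. Satisfied.
Quorum: 15% of 3,324 = 498.60, rounded up to 499; 497 present. Not satisfied.
Vote: requires three-fifths of the votes cast (497 − 46 abstaining = 451); 3/5 of 451 = 270.60, rounded up to 271, so 271 needed; 289 in favor. Satisfied.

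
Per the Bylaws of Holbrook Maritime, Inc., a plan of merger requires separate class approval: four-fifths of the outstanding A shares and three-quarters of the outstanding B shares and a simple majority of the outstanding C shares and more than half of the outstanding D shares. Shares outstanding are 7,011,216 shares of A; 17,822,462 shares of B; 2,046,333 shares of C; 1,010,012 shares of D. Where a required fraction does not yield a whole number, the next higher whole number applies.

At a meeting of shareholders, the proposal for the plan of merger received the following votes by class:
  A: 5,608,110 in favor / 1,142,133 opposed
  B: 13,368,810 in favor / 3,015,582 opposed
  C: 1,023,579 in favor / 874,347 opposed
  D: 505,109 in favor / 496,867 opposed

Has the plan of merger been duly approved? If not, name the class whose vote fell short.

A: 4/5 of 7011216 = 5608972.80, rounded up to 5608973; 5,608,973 required, 5,608,110 in favor — not approved.
B: 3/4 of 17822462 = 13366846.50, rounded up to 13366847; 13,366,847 required, 13,368,810 in favor — approved.
C: a majority of 2046333 is 1023167; 1,023,167 required, 1,023,579 in favor — approved.
D: a majority of 1010012 is 505007; 505,007 required, 505,109 in favor — approved.

Not approved — the A shares did not give the required vote.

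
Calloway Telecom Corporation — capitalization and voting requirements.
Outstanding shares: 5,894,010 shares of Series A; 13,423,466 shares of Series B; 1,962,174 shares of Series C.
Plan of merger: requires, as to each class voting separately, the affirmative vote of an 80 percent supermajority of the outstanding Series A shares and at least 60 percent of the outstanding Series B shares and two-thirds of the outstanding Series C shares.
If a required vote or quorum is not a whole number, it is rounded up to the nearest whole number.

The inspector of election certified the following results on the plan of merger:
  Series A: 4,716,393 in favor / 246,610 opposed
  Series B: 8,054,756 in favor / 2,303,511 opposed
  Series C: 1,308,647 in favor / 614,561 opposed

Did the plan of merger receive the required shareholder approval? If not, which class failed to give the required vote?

Approved — every class gave the required vote.

Series A: 4/5 of 5894010 = 4715208; 4,715,208 required, 4,716,393 in favor — approved.
Series B: 3/5 of 13423466 = 8054079.60, rounded up to 8054080; 8,054,080 required, 8,054,756 in favor — approved.
Series C: 2/3 of 1962174 = 1308116; 1,308,116 required, 1,308,647 in favor — approved.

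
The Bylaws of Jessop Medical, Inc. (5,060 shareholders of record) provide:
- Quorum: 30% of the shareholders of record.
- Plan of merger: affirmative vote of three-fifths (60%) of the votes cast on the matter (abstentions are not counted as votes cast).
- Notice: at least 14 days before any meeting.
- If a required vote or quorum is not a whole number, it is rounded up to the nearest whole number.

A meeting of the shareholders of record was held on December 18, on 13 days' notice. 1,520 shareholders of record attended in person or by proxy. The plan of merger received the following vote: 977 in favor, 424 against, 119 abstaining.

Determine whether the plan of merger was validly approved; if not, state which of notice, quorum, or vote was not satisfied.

Notice: 13 days given; 14 required. Not satisfied.
Quorum: 30% of 5,060 = 1,518; 1,520 present. Satisfied.
Vote: requires three-fifths of the votes cast (1,520 − 119 abstaining = 1,401); 3/5 of 1401 = 840.60, rounded up to 841, so 841 needed; 977 in favor. Satisfied.

Invalid — notice requirement not satisfied.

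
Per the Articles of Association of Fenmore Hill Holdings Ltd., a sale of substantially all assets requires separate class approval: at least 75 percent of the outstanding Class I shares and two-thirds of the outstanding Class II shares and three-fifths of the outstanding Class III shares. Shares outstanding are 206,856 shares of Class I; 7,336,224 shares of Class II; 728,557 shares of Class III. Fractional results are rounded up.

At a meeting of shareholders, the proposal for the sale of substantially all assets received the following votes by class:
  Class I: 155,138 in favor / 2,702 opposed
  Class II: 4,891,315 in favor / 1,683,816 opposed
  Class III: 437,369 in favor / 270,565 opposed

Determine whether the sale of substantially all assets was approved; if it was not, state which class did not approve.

Class I: 3/4 of 206856 = 155142; 155,142 required, 155,138 in favor — not approved.
Class II: 2/3 of 7336224 = 4890816; 4,890,816 required, 4,891,315 in favor — approved.
Class III: 3/5 of 728557 = 437134.20, rounded up to 437135; 437,135 required, 437,369 in favor — approved.

Not approved — the Class I shares did not give the required vote.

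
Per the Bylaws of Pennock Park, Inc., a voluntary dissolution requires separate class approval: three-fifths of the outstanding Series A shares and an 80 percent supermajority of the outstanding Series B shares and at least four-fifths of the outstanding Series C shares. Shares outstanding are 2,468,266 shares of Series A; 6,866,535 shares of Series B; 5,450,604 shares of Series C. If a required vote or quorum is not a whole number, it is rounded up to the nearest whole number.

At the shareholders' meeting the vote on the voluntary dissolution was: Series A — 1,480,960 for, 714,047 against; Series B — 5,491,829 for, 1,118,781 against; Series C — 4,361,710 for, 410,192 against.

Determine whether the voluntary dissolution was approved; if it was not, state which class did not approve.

Series A: 3/5 of 2468266 = 1480959.60, rounded up to 1480960; 1,480,960 required, 1,480,960 in favor — approved.
Series B: 4/5 of 6866535 = 5493228; 5,493,228 required, 5,491,829 in favor — not approved.
Series C: 4/5 of 5450604 = 4360483.20, rounded up to 4360484; 4,360,484 required, 4,361,710 in favor — approved.

Not approved — the Series B shares did not give the required vote.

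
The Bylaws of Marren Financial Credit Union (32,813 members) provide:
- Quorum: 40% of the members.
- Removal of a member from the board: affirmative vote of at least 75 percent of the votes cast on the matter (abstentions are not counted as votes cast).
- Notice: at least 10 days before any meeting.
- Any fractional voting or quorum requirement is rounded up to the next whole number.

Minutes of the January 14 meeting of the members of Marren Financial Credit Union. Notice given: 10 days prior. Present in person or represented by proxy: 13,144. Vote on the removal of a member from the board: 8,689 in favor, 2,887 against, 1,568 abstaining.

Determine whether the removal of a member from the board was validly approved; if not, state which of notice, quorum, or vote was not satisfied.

Notice: 10 days given; 10 required. Satisfied.
Quorum: 40% of 32,813 = 13,125.20, rounded up to 13,126; 13,144 present. Satisfied.
Vote: requires three-fourths of the votes cast (13,144 − 1,568 abstaining = 11,576); 3/4 of 11576 = 8682, so 8,682 needed; 8,689 in favor. Satisfied.

Valid — all requirements satisfied.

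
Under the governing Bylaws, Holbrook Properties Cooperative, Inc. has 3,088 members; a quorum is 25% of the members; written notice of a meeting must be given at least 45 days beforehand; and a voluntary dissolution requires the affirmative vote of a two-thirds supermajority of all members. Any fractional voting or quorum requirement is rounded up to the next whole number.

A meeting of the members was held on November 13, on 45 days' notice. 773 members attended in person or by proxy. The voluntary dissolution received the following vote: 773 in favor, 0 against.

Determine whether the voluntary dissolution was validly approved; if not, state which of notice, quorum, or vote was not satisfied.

Notice: 45 days given; 45 required. Satisfied.
Quorum: 25% of 3,088 = 772; 773 present. Satisfied.
Vote: requires two-thirds of all members (3,088); 2/3 of 3088 = 2058.67, rounded up to 2059, so 2,059 needed; 773 in favor. Not satisfied.

Invalid — vote requirement not satisfied.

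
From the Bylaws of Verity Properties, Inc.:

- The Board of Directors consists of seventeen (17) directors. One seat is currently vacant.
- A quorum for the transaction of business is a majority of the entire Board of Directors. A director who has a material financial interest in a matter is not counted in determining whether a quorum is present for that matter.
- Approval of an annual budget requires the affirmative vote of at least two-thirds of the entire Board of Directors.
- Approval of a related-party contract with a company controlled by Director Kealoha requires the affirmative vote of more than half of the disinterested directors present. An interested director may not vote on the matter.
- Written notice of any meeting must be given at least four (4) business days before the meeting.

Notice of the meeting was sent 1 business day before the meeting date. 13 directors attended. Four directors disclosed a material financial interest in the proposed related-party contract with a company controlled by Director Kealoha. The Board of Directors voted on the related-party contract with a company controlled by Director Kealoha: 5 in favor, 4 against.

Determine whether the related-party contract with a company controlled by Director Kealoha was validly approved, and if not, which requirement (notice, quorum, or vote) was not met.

Invalid — notice requirement not satisfied.

Notice: 1 business day given; 4 required (1 < 4). Not satisfied.
Quorum: 13 present, but the 4 interested directors do not count, leaving 9. Quorum is 9. Satisfied.
Vote: the related-party contract with a company controlled by Director Kealoha requires a majority of the disinterested directors present (13 − 4 = 9). A majority of 9 is 5, so 5 affirmative votes are needed; 5 voted in favor. Satisfied.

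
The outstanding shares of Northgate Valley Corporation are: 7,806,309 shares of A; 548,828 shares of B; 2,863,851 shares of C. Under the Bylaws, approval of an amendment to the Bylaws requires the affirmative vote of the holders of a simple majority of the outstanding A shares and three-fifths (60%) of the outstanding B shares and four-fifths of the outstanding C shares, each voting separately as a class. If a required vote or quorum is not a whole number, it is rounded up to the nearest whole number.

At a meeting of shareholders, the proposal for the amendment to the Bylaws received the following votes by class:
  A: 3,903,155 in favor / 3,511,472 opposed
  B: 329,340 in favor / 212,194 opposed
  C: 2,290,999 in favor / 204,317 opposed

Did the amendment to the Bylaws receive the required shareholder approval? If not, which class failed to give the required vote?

Not approved — the C shares did not give the required vote.

A: a majority of 7806309 is 3903155; 3,903,155 required, 3,903,155 in favor — approved.
B: 3/5 of 548828 = 329296.80, rounded up to 329297; 329,297 required, 329,340 in favor — approved.
C: 4/5 of 2863851 = 2291080.80, rounded up to 2291081; 2,291,081 required, 2,290,999 in favor — not approved.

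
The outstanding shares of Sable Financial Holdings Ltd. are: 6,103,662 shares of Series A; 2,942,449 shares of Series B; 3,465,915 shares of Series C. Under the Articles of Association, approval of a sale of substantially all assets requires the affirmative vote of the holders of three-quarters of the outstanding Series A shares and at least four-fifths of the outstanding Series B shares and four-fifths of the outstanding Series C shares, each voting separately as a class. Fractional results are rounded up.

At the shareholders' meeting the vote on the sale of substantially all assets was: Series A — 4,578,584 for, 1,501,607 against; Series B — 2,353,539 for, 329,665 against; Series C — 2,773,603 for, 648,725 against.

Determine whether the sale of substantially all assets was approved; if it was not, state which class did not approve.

Not approved — the Series B shares did not give the required vote.

Series A: 3/4 of 6103662 = 4577746.50, rounded up to 4577747; 4,577,747 required, 4,578,584 in favor — approved.
Series B: 4/5 of 2942449 = 2353959.20, rounded up to 2353960; 2,353,960 required, 2,353,539 in favor — not approved.
Series C: 4/5 of 3465915 = 2772732; 2,772,732 required, 2,773,603 in favor — approved.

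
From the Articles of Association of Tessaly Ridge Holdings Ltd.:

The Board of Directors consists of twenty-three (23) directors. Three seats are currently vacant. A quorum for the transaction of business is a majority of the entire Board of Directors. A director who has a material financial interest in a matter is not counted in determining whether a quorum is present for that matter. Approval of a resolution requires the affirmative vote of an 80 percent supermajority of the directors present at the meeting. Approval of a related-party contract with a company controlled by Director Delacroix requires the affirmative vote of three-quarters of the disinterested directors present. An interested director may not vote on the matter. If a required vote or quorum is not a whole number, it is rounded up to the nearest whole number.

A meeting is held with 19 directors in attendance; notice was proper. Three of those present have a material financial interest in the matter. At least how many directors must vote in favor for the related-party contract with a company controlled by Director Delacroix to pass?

12

The related-party contract with a company controlled by Director Delacroix requires three-fourths of the disinterested directors present (19 − 3 = 16).
3/4 of 16 = 12.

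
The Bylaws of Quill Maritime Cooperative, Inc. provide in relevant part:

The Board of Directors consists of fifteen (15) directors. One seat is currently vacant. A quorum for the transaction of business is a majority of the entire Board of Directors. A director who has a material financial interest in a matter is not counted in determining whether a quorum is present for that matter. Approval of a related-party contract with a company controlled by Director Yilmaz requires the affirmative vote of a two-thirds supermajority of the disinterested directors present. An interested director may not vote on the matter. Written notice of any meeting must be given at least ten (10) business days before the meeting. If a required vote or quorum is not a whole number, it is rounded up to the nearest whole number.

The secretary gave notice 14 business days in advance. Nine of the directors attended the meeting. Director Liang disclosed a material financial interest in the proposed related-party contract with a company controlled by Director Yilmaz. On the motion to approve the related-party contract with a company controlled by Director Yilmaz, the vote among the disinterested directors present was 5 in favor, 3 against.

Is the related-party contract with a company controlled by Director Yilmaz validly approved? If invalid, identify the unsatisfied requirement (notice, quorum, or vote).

Invalid — vote requirement not satisfied.

Notice: 14 business days given; 10 required (14 ≥ 10). Satisfied.
Quorum: 9 present, but the 1 interested director does not count, leaving 8. Quorum is 8. Satisfied.
Vote: the related-party contract with a company controlled by Director Yilmaz requires two-thirds of the disinterested directors present (9 − 1 = 8). 2/3 of 8 = 5.33, rounded up to 6, so 6 affirmative votes are needed; 5 voted in favor. Not satisfied.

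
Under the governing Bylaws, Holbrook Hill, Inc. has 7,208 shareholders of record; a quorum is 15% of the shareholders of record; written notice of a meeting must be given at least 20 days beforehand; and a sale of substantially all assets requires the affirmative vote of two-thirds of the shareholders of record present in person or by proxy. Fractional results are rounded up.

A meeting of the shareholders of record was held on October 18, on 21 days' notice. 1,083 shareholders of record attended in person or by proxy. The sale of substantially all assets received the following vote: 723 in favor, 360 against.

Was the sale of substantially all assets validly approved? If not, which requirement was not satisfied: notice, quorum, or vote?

Notice: 21 days given; 20 required. Satisfied.
Quorum: 15% of 7,208 = 1,081.20, rounded up to 1,082; 1,083 present. Satisfied.
Vote: requires two-thirds of those present (1,083); 2/3 of 1083 = 722, so 722 needed; 723 in favor. Satisfied.

Valid — all requirements satisfied.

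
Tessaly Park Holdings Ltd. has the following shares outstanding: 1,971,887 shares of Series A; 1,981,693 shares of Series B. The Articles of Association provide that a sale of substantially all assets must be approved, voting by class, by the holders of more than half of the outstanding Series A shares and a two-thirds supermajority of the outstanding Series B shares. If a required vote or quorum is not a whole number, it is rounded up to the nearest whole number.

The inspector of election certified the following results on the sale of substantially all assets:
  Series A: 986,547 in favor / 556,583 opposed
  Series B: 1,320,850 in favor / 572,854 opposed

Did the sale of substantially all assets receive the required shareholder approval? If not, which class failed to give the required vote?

Not approved — the Series B shares did not give the required vote.

Series A: a majority of 1971887 is 985944; 985,944 required, 986,547 in favor — approved.
Series B: 2/3 of 1981693 = 1321128.67, rounded up to 1321129; 1,321,129 required, 1,320,850 in favor — not approved.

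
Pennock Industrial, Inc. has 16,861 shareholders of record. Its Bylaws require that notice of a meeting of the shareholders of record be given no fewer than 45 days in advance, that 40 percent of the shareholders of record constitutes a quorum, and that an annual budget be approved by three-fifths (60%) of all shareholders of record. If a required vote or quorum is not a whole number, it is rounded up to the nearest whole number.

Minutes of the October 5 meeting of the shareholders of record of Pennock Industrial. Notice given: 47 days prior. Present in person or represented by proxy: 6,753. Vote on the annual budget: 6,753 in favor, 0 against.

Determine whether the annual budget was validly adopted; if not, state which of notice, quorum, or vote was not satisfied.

Notice: 47 days given; 45 required. Satisfied.
Quorum: 40% of 16,861 = 6,744.40, rounded up to 6,745; 6,753 present. Satisfied.
Vote: requires three-fifths of all shareholders of record (16,861); 3/5 of 16861 = 10116.60, rounded up to 10117, so 10,117 needed; 6,753 in favor. Not satisfied.

Invalid — vote requirement not satisfied.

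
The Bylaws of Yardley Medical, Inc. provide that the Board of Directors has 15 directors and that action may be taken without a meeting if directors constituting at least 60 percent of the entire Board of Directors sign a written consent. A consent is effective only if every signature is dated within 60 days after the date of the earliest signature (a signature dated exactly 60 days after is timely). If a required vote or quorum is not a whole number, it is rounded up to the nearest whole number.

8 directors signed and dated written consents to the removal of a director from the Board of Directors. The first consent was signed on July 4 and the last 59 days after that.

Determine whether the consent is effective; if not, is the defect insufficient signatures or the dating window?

Signatures required: at least 60 percent of 15 — 3/5 of 15 = 9, so 9 needed; 8 signed. Insufficient.
Dating window: the latest signature is 59 days after the earliest; the limit is 60 days. Within the window.

Not effective — insufficient signatures.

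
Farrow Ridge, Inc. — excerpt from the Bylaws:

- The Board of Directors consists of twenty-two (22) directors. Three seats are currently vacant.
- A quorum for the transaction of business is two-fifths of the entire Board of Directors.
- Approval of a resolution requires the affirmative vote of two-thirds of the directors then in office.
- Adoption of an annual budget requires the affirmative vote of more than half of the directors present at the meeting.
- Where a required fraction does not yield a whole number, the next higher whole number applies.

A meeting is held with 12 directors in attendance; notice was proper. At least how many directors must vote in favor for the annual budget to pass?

7

The annual budget requires a majority of the directors present (12).
A majority of 12 is 7.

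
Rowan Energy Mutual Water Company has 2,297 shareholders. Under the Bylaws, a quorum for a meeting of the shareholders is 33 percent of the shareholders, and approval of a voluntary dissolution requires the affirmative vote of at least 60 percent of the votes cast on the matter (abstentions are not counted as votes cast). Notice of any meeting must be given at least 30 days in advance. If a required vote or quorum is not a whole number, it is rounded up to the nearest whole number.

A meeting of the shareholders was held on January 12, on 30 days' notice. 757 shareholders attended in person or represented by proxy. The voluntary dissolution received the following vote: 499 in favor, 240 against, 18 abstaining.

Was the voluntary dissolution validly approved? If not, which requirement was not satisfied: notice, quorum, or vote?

Notice: 30 days given; 30 required. Satisfied.
Quorum: 33% of 2,297 = 758.01, rounded up to 759; 757 present. Not satisfied.
Vote: requires three-fifths of the votes cast (757 − 18 abstaining = 739); 3/5 of 739 = 443.40, rounded up to 444, so 444 needed; 499 in favor. Satisfied.

Invalid — quorum requirement not satisfied.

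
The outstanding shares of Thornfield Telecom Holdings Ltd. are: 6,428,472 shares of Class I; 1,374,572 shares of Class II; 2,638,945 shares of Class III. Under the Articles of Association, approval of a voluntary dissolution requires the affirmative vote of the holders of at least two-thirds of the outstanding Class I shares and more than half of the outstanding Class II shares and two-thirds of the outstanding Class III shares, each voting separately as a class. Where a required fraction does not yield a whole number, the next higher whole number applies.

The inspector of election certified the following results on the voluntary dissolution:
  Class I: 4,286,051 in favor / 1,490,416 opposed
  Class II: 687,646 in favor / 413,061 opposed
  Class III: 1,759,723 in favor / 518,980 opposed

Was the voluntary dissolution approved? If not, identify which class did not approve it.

Approved — every class gave the required vote.

Class I: 2/3 of 6428472 = 4285648; 4,285,648 required, 4,286,051 in favor — approved.
Class II: a majority of 1374572 is 687287; 687,287 required, 687,646 in favor — approved.
Class III: 2/3 of 2638945 = 1759296.67, rounded up to 1759297; 1,759,297 required, 1,759,723 in favor — approved.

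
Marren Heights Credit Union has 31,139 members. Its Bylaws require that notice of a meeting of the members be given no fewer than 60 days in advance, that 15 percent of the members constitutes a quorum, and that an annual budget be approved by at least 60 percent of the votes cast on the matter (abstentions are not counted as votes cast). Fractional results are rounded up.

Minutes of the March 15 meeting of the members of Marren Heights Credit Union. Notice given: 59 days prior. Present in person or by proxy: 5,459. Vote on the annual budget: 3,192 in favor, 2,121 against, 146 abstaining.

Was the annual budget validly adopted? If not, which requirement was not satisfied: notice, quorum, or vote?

Notice: 59 days given; 60 required. Not satisfied.
Quorum: 15% of 31,139 = 4,670.85, rounded up to 4,671; 5,459 present. Satisfied.
Vote: requires three-fifths of the votes cast (5,459 − 146 abstaining = 5,313); 3/5 of 5313 = 3187.80, rounded up to 3188, so 3,188 needed; 3,192 in favor. Satisfied.

Invalid — notice requirement not satisfied.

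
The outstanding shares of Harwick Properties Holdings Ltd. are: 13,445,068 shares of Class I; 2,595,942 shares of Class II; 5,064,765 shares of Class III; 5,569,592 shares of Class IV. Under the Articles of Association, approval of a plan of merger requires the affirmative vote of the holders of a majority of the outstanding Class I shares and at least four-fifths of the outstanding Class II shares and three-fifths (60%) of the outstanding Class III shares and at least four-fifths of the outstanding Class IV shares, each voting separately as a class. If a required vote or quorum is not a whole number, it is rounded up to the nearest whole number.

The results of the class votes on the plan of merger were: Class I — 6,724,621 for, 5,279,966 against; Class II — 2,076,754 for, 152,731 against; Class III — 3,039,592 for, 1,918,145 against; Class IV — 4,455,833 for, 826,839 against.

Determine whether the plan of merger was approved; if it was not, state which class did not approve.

Class I: a majority of 13445068 is 6722535; 6,722,535 required, 6,724,621 in favor — approved.
Class II: 4/5 of 2595942 = 2076753.60, rounded up to 2076754; 2,076,754 required, 2,076,754 in favor — approved.
Class III: 3/5 of 5064765 = 3038859; 3,038,859 required, 3,039,592 in favor — approved.
Class IV: 4/5 of 5569592 = 4455673.60, rounded up to 4455674; 4,455,674 required, 4,455,833 in favor — approved.

Approved — every class gave the required vote.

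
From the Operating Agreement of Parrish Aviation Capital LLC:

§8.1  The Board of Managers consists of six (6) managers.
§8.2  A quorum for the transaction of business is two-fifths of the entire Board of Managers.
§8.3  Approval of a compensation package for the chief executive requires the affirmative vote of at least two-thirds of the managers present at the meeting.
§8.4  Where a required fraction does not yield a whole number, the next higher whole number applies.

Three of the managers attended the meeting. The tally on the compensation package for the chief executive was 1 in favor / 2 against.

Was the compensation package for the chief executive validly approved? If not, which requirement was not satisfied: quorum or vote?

Quorum: 3 present; quorum is 3. Satisfied.
Vote: the compensation package for the chief executive requires two-thirds of the managers present (3). 2/3 of 3 = 2, so 2 affirmative votes are needed; 1 voted in favor. Not satisfied.

Invalid — vote requirement not satisfied.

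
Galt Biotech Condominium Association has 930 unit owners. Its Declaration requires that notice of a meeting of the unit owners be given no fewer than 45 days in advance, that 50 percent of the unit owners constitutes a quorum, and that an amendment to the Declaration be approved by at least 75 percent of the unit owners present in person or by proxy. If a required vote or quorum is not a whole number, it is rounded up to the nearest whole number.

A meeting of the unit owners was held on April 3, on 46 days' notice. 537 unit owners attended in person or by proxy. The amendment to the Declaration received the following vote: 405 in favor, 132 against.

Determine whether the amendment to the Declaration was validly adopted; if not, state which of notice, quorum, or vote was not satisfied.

Notice: 46 days given; 45 required. Satisfied.
Quorum: 50% of 930 = 465; 537 present. Satisfied.
Vote: requires three-fourths of those present (537); 3/4 of 537 = 402.75, rounded up to 403, so 403 needed; 405 in favor. Satisfied.

Valid — all requirements satisfied.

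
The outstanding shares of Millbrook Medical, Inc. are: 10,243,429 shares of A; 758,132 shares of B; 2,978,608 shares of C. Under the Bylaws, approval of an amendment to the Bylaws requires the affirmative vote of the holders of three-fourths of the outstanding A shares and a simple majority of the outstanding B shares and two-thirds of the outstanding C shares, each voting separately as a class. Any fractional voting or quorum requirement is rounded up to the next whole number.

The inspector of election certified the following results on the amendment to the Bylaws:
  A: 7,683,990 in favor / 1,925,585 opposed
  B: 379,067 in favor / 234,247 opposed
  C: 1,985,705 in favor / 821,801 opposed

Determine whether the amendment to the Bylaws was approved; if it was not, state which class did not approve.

Not approved — the C shares did not give the required vote.

A: 3/4 of 10243429 = 7682571.75, rounded up to 7682572; 7,682,572 required, 7,683,990 in favor — approved.
B: a majority of 758132 is 379067; 379,067 required, 379,067 in favor — approved.
C: 2/3 of 2978608 = 1985738.67, rounded up to 1985739; 1,985,739 required, 1,985,705 in favor — not approved.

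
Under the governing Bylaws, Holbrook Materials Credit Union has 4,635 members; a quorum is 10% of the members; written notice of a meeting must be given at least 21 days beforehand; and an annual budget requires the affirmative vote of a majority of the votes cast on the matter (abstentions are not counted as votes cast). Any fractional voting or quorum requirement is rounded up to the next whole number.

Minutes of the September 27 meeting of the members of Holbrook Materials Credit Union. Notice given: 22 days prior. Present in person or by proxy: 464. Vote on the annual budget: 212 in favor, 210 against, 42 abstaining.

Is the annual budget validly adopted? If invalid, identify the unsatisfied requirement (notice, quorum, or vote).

Valid — all requirements satisfied.

Notice: 22 days given; 21 required. Satisfied.
Quorum: 10% of 4,635 = 463.50, rounded up to 464; 464 present. Satisfied.
Vote: requires a majority of the votes cast (464 − 42 abstaining = 422); a majority of 422 is 212, so 212 needed; 212 in favor. Satisfied.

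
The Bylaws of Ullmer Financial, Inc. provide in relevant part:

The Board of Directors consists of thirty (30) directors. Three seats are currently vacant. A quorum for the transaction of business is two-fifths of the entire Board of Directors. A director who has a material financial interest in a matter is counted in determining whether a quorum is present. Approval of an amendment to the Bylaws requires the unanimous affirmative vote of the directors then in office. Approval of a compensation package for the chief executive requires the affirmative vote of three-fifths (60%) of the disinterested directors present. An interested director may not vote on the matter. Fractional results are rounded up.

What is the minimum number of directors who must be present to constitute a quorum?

12

2/5 of 30 = 12.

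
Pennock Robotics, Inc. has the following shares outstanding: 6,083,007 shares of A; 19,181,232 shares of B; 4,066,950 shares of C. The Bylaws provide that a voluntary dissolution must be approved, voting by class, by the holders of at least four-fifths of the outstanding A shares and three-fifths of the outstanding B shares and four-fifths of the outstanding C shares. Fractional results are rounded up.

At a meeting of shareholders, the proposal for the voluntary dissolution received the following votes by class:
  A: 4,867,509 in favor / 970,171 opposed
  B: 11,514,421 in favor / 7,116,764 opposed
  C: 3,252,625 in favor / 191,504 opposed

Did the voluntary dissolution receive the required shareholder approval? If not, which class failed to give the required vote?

A: 4/5 of 6083007 = 4866405.60, rounded up to 4866406; 4,866,406 required, 4,867,509 in favor — approved.
B: 3/5 of 19181232 = 11508739.20, rounded up to 11508740; 11,508,740 required, 11,514,421 in favor — approved.
C: 4/5 of 4066950 = 3253560; 3,253,560 required, 3,252,625 in favor — not approved.

Not approved — the C shares did not give the required vote.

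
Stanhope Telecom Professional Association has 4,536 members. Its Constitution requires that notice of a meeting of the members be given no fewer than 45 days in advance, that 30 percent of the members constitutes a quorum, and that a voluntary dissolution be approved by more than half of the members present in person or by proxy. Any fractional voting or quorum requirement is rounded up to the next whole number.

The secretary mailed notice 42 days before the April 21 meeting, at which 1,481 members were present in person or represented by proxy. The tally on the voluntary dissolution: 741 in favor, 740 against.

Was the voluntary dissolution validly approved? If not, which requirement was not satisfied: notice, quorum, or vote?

Notice: 42 days given; 45 required. Not satisfied.
Quorum: 30% of 4,536 = 1,360.80, rounded up to 1,361; 1,481 present. Satisfied.
Vote: requires a majority of those present (1,481); a majority of 1481 is 741, so 741 needed; 741 in favor. Satisfied.

Invalid — notice requirement not satisfied.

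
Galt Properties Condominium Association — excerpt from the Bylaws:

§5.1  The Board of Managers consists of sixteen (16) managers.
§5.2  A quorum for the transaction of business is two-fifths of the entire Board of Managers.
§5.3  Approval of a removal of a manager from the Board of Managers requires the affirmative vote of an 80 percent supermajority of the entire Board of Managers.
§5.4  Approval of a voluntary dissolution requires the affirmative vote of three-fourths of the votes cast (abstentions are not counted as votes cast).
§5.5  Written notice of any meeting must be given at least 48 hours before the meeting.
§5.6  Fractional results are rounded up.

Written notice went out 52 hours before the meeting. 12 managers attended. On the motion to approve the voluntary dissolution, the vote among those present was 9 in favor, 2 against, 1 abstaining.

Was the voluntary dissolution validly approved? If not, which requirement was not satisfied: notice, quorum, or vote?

Valid — all requirements satisfied.

Notice: 52 hours given; 48 required (52 ≥ 48). Satisfied.
Quorum: 12 present; quorum is 7. Satisfied.
Vote: the voluntary dissolution requires three-fourths of the votes cast (12 present − 1 abstaining = 11). 3/4 of 11 = 8.25, rounded up to 9, so 9 affirmative votes are needed; 9 voted in favor. Satisfied.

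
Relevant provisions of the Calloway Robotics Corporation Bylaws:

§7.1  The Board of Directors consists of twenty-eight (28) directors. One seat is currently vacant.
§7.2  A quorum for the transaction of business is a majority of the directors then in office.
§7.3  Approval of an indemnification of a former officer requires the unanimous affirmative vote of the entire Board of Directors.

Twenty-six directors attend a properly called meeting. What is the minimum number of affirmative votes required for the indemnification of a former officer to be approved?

The indemnification of a former officer requires the unanimous vote of the entire Board of Directors (28).
Unanimous means all 28.
(Only 26 can vote, so the indemnification of a former officer cannot pass at this meeting, but the required vote is still 28.)

28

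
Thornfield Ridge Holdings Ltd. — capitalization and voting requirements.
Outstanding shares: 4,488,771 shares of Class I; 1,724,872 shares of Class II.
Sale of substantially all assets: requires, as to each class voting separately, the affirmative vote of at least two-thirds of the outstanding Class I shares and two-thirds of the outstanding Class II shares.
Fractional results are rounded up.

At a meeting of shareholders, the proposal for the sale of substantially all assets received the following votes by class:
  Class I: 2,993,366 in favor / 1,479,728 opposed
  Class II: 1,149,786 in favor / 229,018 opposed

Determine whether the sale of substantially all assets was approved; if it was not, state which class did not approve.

Class I: 2/3 of 4488771 = 2992514; 2,992,514 required, 2,993,366 in favor — approved.
Class II: 2/3 of 1724872 = 1149914.67, rounded up to 1149915; 1,149,915 required, 1,149,786 in favor — not approved.

Not approved — the Class II shares did not give the required vote.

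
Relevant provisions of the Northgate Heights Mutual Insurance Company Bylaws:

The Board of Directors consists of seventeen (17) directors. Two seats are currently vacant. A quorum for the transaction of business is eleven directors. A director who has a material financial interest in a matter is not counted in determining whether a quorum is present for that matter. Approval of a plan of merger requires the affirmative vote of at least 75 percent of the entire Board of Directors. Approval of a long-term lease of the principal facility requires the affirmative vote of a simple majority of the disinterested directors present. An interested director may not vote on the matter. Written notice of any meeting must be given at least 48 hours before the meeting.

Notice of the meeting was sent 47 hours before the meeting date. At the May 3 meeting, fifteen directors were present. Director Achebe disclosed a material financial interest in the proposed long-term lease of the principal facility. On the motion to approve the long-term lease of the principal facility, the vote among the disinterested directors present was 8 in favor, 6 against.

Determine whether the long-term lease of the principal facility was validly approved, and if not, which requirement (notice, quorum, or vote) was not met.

Notice: 47 hours given; 48 required (47 < 48). Not satisfied.
Quorum: 15 present, but the 1 interested director does not count, leaving 14. Quorum is 11. Satisfied.
Vote: the long-term lease of the principal facility requires a majority of the disinterested directors present (15 − 1 = 14). A majority of 14 is 8, so 8 affirmative votes are needed; 8 voted in favor. Satisfied.

Invalid — notice requirement not satisfied.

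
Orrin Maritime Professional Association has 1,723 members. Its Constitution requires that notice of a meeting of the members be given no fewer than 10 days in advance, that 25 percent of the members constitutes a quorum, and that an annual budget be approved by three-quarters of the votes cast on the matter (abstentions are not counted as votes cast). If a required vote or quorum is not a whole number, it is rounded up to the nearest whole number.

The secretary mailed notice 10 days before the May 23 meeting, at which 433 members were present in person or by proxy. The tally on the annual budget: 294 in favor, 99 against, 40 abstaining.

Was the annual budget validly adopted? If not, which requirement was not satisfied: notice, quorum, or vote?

Invalid — vote requirement not satisfied.

Notice: 10 days given; 10 required. Satisfied.
Quorum: 25% of 1,723 = 430.75, rounded up to 431; 433 present. Satisfied.
Vote: requires three-fourths of the votes cast (433 − 40 abstaining = 393); 3/4 of 393 = 294.75, rounded up to 295, so 295 needed; 294 in favor. Not satisfied.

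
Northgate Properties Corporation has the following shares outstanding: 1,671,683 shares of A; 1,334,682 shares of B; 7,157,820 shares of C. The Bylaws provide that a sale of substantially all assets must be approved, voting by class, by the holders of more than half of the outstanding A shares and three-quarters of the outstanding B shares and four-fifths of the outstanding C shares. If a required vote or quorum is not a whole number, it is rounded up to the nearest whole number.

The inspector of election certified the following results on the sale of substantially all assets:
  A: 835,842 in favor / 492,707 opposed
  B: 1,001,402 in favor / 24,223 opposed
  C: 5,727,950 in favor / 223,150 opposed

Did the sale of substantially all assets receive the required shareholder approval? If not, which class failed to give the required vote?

A: a majority of 1671683 is 835842; 835,842 required, 835,842 in favor — approved.
B: 3/4 of 1334682 = 1001011.50, rounded up to 1001012; 1,001,012 required, 1,001,402 in favor — approved.
C: 4/5 of 7157820 = 5726256; 5,726,256 required, 5,727,950 in favor — approved.

Approved — every class gave the required vote.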